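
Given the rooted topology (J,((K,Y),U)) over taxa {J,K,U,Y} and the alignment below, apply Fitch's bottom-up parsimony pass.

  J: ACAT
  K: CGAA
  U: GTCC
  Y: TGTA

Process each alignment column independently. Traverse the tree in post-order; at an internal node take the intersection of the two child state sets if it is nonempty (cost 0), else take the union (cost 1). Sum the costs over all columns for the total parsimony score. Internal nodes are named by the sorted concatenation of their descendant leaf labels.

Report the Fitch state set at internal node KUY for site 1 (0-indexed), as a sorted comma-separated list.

G,T

[col 0] KY: children K:{C}, Y:{T} ∪→ {C,T}; cost 1
[col 0] KUY: children KY:{C,T}, U:{G} ∪→ {C,G,T}; cost 1
[col 0] JKUY: children J:{A}, KUY:{C,G,T} ∪→ {A,C,G,T}; cost 1
[col 1] KY: children K:{G}, Y:{G} ∩→ {G}; cost 0
[col 1] KUY: children KY:{G}, U:{T} ∪→ {G,T}; cost 1
[col 1] JKUY: children J:{C}, KUY:{G,T} ∪→ {C,G,T}; cost 1
[col 2] KY: children K:{A}, Y:{T} ∪→ {A,T}; cost 1
[col 2] KUY: children KY:{A,T}, U:{C} ∪→ {A,C,T}; cost 1
[col 2] JKUY: children J:{A}, KUY:{A,C,T} ∩→ {A}; cost 0
[col 3] KY: children K:{A}, Y:{A} ∩→ {A}; cost 0
[col 3] KUY: children KY:{A}, U:{C} ∪→ {A,C}; cost 1
[col 3] JKUY: children J:{T}, KUY:{A,C} ∪→ {A,C,T}; cost 1
per-site changes: [3, 2, 2, 2]; total = 9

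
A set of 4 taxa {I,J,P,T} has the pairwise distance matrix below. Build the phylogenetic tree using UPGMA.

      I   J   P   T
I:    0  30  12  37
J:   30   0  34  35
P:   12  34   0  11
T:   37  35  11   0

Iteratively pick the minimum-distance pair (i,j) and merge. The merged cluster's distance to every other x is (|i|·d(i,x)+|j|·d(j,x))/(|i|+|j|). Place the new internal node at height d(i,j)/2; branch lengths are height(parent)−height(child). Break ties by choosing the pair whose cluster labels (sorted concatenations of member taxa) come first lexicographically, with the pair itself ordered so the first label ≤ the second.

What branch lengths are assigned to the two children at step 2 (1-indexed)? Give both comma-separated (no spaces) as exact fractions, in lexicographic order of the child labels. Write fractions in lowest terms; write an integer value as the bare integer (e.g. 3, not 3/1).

step 1: merge (P,T) at d=11; branch lengths P→11/2, T→11/2; new cluster PT
  updated: d(I,PT)=49/2, d(J,PT)=69/2
step 2: merge (I,PT) at d=49/2; branch lengths I→49/4, PT→27/4; new cluster IPT
  updated: d(IPT,J)=33
step 3: merge (IPT,J) at d=33; branch lengths IPT→17/4, J→33/2; new cluster IJPT
final tree: ((I:49/4,(P:11/2,T:11/2):27/4):17/4,J:33/2)
total length: 203/4

49/4,27/4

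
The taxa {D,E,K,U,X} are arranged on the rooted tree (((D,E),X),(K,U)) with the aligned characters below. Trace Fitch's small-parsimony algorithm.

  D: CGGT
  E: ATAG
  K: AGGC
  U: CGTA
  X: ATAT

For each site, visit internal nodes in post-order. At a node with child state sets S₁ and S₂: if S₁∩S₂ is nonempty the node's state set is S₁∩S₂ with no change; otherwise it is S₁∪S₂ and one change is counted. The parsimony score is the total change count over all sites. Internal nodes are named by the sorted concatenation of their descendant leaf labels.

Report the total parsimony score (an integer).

10

site 0, node DE: D={C} ∪ E={A} → {A,C} (+1)
site 0, node DEX: DE={A,C} ∩ X={A} → {A} (+0)
site 0, node KU: K={A} ∪ U={C} → {A,C} (+1)
site 0, node DEKUX: DEX={A} ∩ KU={A,C} → {A} (+0)
site 1, node DE: D={G} ∪ E={T} → {G,T} (+1)
site 1, node DEX: DE={G,T} ∩ X={T} → {T} (+0)
site 1, node KU: K={G} ∩ U={G} → {G} (+0)
site 1, node DEKUX: DEX={T} ∪ KU={G} → {G,T} (+1)
site 2, node DE: D={G} ∪ E={A} → {A,G} (+1)
site 2, node DEX: DE={A,G} ∩ X={A} → {A} (+0)
site 2, node KU: K={G} ∪ U={T} → {G,T} (+1)
site 2, node DEKUX: DEX={A} ∪ KU={G,T} → {A,G,T} (+1)
site 3, node DE: D={T} ∪ E={G} → {G,T} (+1)
site 3, node DEX: DE={G,T} ∩ X={T} → {T} (+0)
site 3, node KU: K={C} ∪ U={A} → {A,C} (+1)
site 3, node DEKUX: DEX={T} ∪ KU={A,C} → {A,C,T} (+1)
per-site changes: [2, 2, 3, 3]; total = 10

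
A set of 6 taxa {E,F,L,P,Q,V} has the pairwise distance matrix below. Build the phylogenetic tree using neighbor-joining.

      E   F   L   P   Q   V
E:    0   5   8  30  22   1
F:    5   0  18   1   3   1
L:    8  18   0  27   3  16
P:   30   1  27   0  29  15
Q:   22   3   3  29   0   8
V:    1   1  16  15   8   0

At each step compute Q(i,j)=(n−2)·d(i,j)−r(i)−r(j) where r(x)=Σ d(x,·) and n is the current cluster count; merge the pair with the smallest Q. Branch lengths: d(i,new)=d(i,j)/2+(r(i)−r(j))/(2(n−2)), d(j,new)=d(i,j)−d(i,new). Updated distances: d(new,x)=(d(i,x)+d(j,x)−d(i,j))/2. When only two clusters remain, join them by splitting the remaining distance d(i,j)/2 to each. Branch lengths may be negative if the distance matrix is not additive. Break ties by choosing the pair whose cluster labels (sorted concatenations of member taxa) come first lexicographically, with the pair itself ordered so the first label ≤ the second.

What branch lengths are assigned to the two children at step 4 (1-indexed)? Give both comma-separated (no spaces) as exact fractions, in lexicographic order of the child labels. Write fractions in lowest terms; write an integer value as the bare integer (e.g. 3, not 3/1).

3,35/4

step 1: merge (F,P) at d=1, Q=-126; branch lengths F→-35/4, P→39/4; new cluster FP
  updated: d(E,FP)=17, d(FP,L)=22, d(FP,Q)=31/2, d(FP,V)=15/2
step 2: merge (L,Q) at d=3, Q=-177/2; branch lengths L→19/12, Q→17/12; new cluster LQ
  updated: d(E,LQ)=27/2, d(FP,LQ)=69/4, d(LQ,V)=21/2
step 3: merge (E,V) at d=1, Q=-97/2; branch lengths E→29/8, V→-21/8; new cluster EV
  updated: d(EV,FP)=47/4, d(EV,LQ)=23/2
step 4: merge (EV,FP) at d=47/4, Q=-81/2; branch lengths EV→3, FP→35/4; new cluster EFPV
  updated: d(EFPV,LQ)=17/2
step 5: merge (EFPV,LQ) at d=17/2; branch lengths EFPV→17/4, LQ→17/4; new cluster EFLPQV
final tree: (((E:29/8,V:-21/8):3,(F:-35/4,P:39/4):35/4):17/4,(L:19/12,Q:17/12):17/4)
total length: 101/4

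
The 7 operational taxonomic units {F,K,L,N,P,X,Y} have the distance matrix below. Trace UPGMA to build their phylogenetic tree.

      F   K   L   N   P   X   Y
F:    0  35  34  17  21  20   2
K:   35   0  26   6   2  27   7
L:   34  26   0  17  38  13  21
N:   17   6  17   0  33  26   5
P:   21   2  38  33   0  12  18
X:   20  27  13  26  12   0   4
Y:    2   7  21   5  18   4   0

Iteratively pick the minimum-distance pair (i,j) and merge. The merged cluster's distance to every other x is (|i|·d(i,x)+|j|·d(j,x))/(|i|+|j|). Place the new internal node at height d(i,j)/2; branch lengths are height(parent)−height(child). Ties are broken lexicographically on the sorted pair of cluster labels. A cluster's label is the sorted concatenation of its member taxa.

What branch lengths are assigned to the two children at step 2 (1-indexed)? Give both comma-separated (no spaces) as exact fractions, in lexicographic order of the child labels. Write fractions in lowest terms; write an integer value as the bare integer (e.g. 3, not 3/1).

1. join F+Y (d=2) ⇒ FY; edges |F|=1, |Y|=1
  updated: d(FY,K)=21, d(FY,L)=55/2, d(FY,N)=11, d(FY,P)=39/2, d(FY,X)=12
2. join K+P (d=2) ⇒ KP; edges |K|=1, |P|=1
  updated: d(FY,KP)=81/4, d(KP,L)=32, d(KP,N)=39/2, d(KP,X)=39/2
3. join FY+N (d=11) ⇒ FNY; edges |FY|=9/2, |N|=11/2
  updated: d(FNY,KP)=20, d(FNY,L)=24, d(FNY,X)=50/3
4. join L+X (d=13) ⇒ LX; edges |L|=13/2, |X|=13/2
  updated: d(FNY,LX)=61/3, d(KP,LX)=103/4
5. join FNY+KP (d=20) ⇒ FKNPY; edges |FNY|=9/2, |KP|=9
  updated: d(FKNPY,LX)=45/2
6. join FKNPY+LX (d=45/2) ⇒ FKLNPXY; edges |FKNPY|=5/4, |LX|=19/4
final tree: ((((F:1,Y:1):9/2,N:11/2):9/2,(K:1,P:1):9):5/4,(L:13/2,X:13/2):19/4)
total length: 93/2

1,1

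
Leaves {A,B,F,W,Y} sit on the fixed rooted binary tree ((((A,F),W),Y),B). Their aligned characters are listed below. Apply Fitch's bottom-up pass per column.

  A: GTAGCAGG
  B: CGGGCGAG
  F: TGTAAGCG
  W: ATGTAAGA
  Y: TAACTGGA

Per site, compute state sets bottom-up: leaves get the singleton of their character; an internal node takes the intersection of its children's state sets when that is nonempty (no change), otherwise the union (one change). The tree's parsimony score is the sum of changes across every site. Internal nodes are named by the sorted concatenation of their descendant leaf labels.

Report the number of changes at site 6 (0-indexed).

2

[col 0] AF: children A:{G}, F:{T} ∪→ {G,T}; cost 1
[col 0] AFW: children AF:{G,T}, W:{A} ∪→ {A,G,T}; cost 1
[col 0] AFWY: children AFW:{A,G,T}, Y:{T} ∩→ {T}; cost 0
[col 0] ABFWY: children AFWY:{T}, B:{C} ∪→ {C,T}; cost 1
[col 1] AF: children A:{T}, F:{G} ∪→ {G,T}; cost 1
[col 1] AFW: children AF:{G,T}, W:{T} ∩→ {T}; cost 0
[col 1] AFWY: children AFW:{T}, Y:{A} ∪→ {A,T}; cost 1
[col 1] ABFWY: children AFWY:{A,T}, B:{G} ∪→ {A,G,T}; cost 1
[col 2] AF: children A:{A}, F:{T} ∪→ {A,T}; cost 1
[col 2] AFW: children AF:{A,T}, W:{G} ∪→ {A,G,T}; cost 1
[col 2] AFWY: children AFW:{A,G,T}, Y:{A} ∩→ {A}; cost 0
[col 2] ABFWY: children AFWY:{A}, B:{G} ∪→ {A,G}; cost 1
[col 3] AF: children A:{G}, F:{A} ∪→ {A,G}; cost 1
[col 3] AFW: children AF:{A,G}, W:{T} ∪→ {A,G,T}; cost 1
[col 3] AFWY: children AFW:{A,G,T}, Y:{C} ∪→ {A,C,G,T}; cost 1
[col 3] ABFWY: children AFWY:{A,C,G,T}, B:{G} ∩→ {G}; cost 0
[col 4] AF: children A:{C}, F:{A} ∪→ {A,C}; cost 1
[col 4] AFW: children AF:{A,C}, W:{A} ∩→ {A}; cost 0
[col 4] AFWY: children AFW:{A}, Y:{T} ∪→ {A,T}; cost 1
[col 4] ABFWY: children AFWY:{A,T}, B:{C} ∪→ {A,C,T}; cost 1
[col 5] AF: children A:{A}, F:{G} ∪→ {A,G}; cost 1
[col 5] AFW: children AF:{A,G}, W:{A} ∩→ {A}; cost 0
[col 5] AFWY: children AFW:{A}, Y:{G} ∪→ {A,G}; cost 1
[col 5] ABFWY: children AFWY:{A,G}, B:{G} ∩→ {G}; cost 0
[col 6] AF: children A:{G}, F:{C} ∪→ {C,G}; cost 1
[col 6] AFW: children AF:{C,G}, W:{G} ∩→ {G}; cost 0
[col 6] AFWY: children AFW:{G}, Y:{G} ∩→ {G}; cost 0
[col 6] ABFWY: children AFWY:{G}, B:{A} ∪→ {A,G}; cost 1
[col 7] AF: children A:{G}, F:{G} ∩→ {G}; cost 0
[col 7] AFW: children AF:{G}, W:{A} ∪→ {A,G}; cost 1
[col 7] AFWY: children AFW:{A,G}, Y:{A} ∩→ {A}; cost 0
[col 7] ABFWY: children AFWY:{A}, B:{G} ∪→ {A,G}; cost 1
per-site changes: [3, 3, 3, 3, 3, 2, 2, 2]; total = 21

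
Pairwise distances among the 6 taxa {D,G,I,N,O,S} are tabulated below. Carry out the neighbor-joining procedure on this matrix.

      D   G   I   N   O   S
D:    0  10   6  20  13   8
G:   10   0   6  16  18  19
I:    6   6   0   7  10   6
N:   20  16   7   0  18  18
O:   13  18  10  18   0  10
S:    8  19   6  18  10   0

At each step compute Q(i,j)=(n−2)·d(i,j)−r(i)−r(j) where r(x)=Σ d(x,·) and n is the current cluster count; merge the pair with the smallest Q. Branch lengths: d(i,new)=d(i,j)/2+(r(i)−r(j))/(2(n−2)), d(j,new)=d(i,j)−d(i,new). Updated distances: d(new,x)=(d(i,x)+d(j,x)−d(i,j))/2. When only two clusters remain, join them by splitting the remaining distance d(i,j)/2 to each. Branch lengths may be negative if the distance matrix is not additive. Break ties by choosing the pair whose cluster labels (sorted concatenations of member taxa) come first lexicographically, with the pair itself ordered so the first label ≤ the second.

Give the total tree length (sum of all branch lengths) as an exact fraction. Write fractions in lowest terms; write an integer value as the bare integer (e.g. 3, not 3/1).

iteration 1: select O,S (d=10, Q=-90); attach at lengths (6, 4); label the merged cluster OS
  updated: d(D,OS)=11/2, d(G,OS)=27/2, d(I,OS)=3, d(N,OS)=13
iteration 2: select D,OS (d=11/2, Q=-60); attach at lengths (23/6, 5/3); label the merged cluster DOS
  updated: d(DOS,G)=9, d(DOS,I)=7/4, d(DOS,N)=55/4
iteration 3: select DOS,G (d=9, Q=-75/2); attach at lengths (23/8, 49/8); label the merged cluster DGOS
  updated: d(DGOS,I)=-5/8, d(DGOS,N)=83/8
iteration 4: select DGOS,I (d=-5/8, Q=-67/4); attach at lengths (11/8, -2); label the merged cluster DGIOS
  updated: d(DGIOS,N)=9
iteration 5: select DGIOS,N (d=9); attach at lengths (9/2, 9/2); label the merged cluster DGINOS
final tree: ((((D:23/6,(O:6,S:4):5/3):23/8,G:49/8):11/8,I:-2):9/2,N:9/2)
total length: 263/8

263/8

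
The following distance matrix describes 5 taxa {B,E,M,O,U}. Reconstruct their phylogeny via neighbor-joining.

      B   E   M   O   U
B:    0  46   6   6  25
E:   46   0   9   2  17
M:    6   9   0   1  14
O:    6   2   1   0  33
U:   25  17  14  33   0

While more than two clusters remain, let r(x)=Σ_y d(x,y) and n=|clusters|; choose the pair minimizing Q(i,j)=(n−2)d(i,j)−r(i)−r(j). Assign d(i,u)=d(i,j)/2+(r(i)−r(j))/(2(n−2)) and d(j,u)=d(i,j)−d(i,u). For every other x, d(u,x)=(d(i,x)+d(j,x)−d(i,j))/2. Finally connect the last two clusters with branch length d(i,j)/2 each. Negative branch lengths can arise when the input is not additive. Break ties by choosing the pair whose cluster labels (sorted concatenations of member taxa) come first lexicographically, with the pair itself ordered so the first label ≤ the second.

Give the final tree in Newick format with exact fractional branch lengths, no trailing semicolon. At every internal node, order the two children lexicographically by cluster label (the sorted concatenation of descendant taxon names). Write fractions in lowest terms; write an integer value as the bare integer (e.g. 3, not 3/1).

step 1: merge (E,U) at d=17, Q=-112; branch lengths E→6, U→11; new cluster EU
  updated: d(B,EU)=27, d(EU,M)=3, d(EU,O)=9
step 2: merge (B,O) at d=6, Q=-43; branch lengths B→35/4, O→-11/4; new cluster BO
  updated: d(BO,EU)=15, d(BO,M)=1/2
step 3: merge (BO,EU) at d=15, Q=-37/2; branch lengths BO→25/4, EU→35/4; new cluster BEOU
  updated: d(BEOU,M)=-23/4
step 4: merge (BEOU,M) at d=-23/4; branch lengths BEOU→-23/8, M→-23/8; new cluster BEMOU
final tree: (((B:35/4,O:-11/4):25/4,(E:6,U:11):35/4):-23/8,M:-23/8)
total length: 129/4

(((B:35/4,O:-11/4):25/4,(E:6,U:11):35/4):-23/8,M:-23/8)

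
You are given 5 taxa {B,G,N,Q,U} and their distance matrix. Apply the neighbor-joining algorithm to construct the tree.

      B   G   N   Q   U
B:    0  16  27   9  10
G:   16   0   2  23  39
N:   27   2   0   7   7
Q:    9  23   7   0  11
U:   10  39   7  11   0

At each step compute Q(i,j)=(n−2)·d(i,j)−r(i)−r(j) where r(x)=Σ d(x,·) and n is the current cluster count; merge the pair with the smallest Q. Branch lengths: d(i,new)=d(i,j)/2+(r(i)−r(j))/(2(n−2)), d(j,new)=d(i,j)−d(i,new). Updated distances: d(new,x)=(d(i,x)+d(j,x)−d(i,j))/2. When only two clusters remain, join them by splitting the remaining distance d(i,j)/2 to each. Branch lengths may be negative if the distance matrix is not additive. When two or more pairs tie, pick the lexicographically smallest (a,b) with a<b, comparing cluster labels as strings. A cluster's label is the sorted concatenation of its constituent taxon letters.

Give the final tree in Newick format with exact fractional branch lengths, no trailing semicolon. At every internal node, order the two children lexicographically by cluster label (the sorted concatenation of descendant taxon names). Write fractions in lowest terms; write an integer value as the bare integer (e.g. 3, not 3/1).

(((B:33/8,U:47/8):29/8,(G:43/6,N:-31/6):101/8):11/16,Q:11/16)

step 1: merge (G,N) at d=2, Q=-117; branch lengths G→43/6, N→-31/6; new cluster GN
  updated: d(B,GN)=41/2, d(GN,Q)=14, d(GN,U)=22
step 2: merge (B,U) at d=10, Q=-125/2; branch lengths B→33/8, U→47/8; new cluster BU
  updated: d(BU,GN)=65/4, d(BU,Q)=5
step 3: merge (BU,GN) at d=65/4, Q=-141/4; branch lengths BU→29/8, GN→101/8; new cluster BGNU
  updated: d(BGNU,Q)=11/8
step 4: merge (BGNU,Q) at d=11/8; branch lengths BGNU→11/16, Q→11/16; new cluster BGNQU
final tree: (((B:33/8,U:47/8):29/8,(G:43/6,N:-31/6):101/8):11/16,Q:11/16)
total length: 237/8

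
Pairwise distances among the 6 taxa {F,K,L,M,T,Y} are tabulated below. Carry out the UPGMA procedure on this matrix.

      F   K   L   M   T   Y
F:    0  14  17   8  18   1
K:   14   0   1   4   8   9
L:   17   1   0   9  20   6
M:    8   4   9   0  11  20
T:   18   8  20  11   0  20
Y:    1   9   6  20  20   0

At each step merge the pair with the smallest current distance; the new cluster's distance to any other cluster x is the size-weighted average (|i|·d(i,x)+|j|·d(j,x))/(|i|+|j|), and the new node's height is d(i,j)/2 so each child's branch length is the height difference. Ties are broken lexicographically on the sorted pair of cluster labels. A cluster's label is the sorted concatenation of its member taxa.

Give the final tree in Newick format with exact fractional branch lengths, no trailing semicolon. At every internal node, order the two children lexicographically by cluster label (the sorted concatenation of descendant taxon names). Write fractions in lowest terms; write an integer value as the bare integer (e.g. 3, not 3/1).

1. join F+Y (d=1) ⇒ FY; edges |F|=1/2, |Y|=1/2
  updated: d(FY,K)=23/2, d(FY,L)=23/2, d(FY,M)=14, d(FY,T)=19
2. join K+L (d=1) ⇒ KL; edges |K|=1/2, |L|=1/2
  updated: d(FY,KL)=23/2, d(KL,M)=13/2, d(KL,T)=14
3. join KL+M (d=13/2) ⇒ KLM; edges |KL|=11/4, |M|=13/4
  updated: d(FY,KLM)=37/3, d(KLM,T)=13
4. join FY+KLM (d=37/3) ⇒ FKLMY; edges |FY|=17/3, |KLM|=35/12
  updated: d(FKLMY,T)=77/5
5. join FKLMY+T (d=77/5) ⇒ FKLMTY; edges |FKLMY|=23/15, |T|=77/10
final tree: (((F:1/2,Y:1/2):17/3,((K:1/2,L:1/2):11/4,M:13/4):35/12):23/15,T:77/10)
total length: 1549/60

(((F:1/2,Y:1/2):17/3,((K:1/2,L:1/2):11/4,M:13/4):35/12):23/15,T:77/10)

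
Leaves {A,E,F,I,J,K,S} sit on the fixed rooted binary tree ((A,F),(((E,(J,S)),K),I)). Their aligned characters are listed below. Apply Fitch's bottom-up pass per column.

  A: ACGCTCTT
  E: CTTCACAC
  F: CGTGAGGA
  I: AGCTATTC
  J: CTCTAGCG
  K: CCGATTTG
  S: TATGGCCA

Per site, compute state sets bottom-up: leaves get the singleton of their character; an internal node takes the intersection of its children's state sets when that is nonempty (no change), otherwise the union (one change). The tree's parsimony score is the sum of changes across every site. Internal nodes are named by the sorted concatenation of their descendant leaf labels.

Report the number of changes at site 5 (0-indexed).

[col 0] AF: children A:{A}, F:{C} ∪→ {A,C}; cost 1
[col 0] JS: children J:{C}, S:{T} ∪→ {C,T}; cost 1
[col 0] EJS: children E:{C}, JS:{C,T} ∩→ {C}; cost 0
[col 0] EJKS: children EJS:{C}, K:{C} ∩→ {C}; cost 0
[col 0] EIJKS: children EJKS:{C}, I:{A} ∪→ {A,C}; cost 1
[col 0] AEFIJKS: children AF:{A,C}, EIJKS:{A,C} ∩→ {A,C}; cost 0
[col 1] AF: children A:{C}, F:{G} ∪→ {C,G}; cost 1
[col 1] JS: children J:{T}, S:{A} ∪→ {A,T}; cost 1
[col 1] EJS: children E:{T}, JS:{A,T} ∩→ {T}; cost 0
[col 1] EJKS: children EJS:{T}, K:{C} ∪→ {C,T}; cost 1
[col 1] EIJKS: children EJKS:{C,T}, I:{G} ∪→ {C,G,T}; cost 1
[col 1] AEFIJKS: children AF:{C,G}, EIJKS:{C,G,T} ∩→ {C,G}; cost 0
[col 2] AF: children A:{G}, F:{T} ∪→ {G,T}; cost 1
[col 2] JS: children J:{C}, S:{T} ∪→ {C,T}; cost 1
[col 2] EJS: children E:{T}, JS:{C,T} ∩→ {T}; cost 0
[col 2] EJKS: children EJS:{T}, K:{G} ∪→ {G,T}; cost 1
[col 2] EIJKS: children EJKS:{G,T}, I:{C} ∪→ {C,G,T}; cost 1
[col 2] AEFIJKS: children AF:{G,T}, EIJKS:{C,G,T} ∩→ {G,T}; cost 0
[col 3] AF: children A:{C}, F:{G} ∪→ {C,G}; cost 1
[col 3] JS: children J:{T}, S:{G} ∪→ {G,T}; cost 1
[col 3] EJS: children E:{C}, JS:{G,T} ∪→ {C,G,T}; cost 1
[col 3] EJKS: children EJS:{C,G,T}, K:{A} ∪→ {A,C,G,T}; cost 1
[col 3] EIJKS: children EJKS:{A,C,G,T}, I:{T} ∩→ {T}; cost 0
[col 3] AEFIJKS: children AF:{C,G}, EIJKS:{T} ∪→ {C,G,T}; cost 1
[col 4] AF: children A:{T}, F:{A} ∪→ {A,T}; cost 1
[col 4] JS: children J:{A}, S:{G} ∪→ {A,G}; cost 1
[col 4] EJS: children E:{A}, JS:{A,G} ∩→ {A}; cost 0
[col 4] EJKS: children EJS:{A}, K:{T} ∪→ {A,T}; cost 1
[col 4] EIJKS: children EJKS:{A,T}, I:{A} ∩→ {A}; cost 0
[col 4] AEFIJKS: children AF:{A,T}, EIJKS:{A} ∩→ {A}; cost 0
[col 5] AF: children A:{C}, F:{G} ∪→ {C,G}; cost 1
[col 5] JS: children J:{G}, S:{C} ∪→ {C,G}; cost 1
[col 5] EJS: children E:{C}, JS:{C,G} ∩→ {C}; cost 0
[col 5] EJKS: children EJS:{C}, K:{T} ∪→ {C,T}; cost 1
[col 5] EIJKS: children EJKS:{C,T}, I:{T} ∩→ {T}; cost 0
[col 5] AEFIJKS: children AF:{C,G}, EIJKS:{T} ∪→ {C,G,T}; cost 1
[col 6] AF: children A:{T}, F:{G} ∪→ {G,T}; cost 1
[col 6] JS: children J:{C}, S:{C} ∩→ {C}; cost 0
[col 6] EJS: children E:{A}, JS:{C} ∪→ {A,C}; cost 1
[col 6] EJKS: children EJS:{A,C}, K:{T} ∪→ {A,C,T}; cost 1
[col 6] EIJKS: children EJKS:{A,C,T}, I:{T} ∩→ {T}; cost 0
[col 6] AEFIJKS: children AF:{G,T}, EIJKS:{T} ∩→ {T}; cost 0
[col 7] AF: children A:{T}, F:{A} ∪→ {A,T}; cost 1
[col 7] JS: children J:{G}, S:{A} ∪→ {A,G}; cost 1
[col 7] EJS: children E:{C}, JS:{A,G} ∪→ {A,C,G}; cost 1
[col 7] EJKS: children EJS:{A,C,G}, K:{G} ∩→ {G}; cost 0
[col 7] EIJKS: children EJKS:{G}, I:{C} ∪→ {C,G}; cost 1
[col 7] AEFIJKS: children AF:{A,T}, EIJKS:{C,G} ∪→ {A,C,G,T}; cost 1
per-site changes: [3, 4, 4, 5, 3, 4, 3, 5]; total = 31

4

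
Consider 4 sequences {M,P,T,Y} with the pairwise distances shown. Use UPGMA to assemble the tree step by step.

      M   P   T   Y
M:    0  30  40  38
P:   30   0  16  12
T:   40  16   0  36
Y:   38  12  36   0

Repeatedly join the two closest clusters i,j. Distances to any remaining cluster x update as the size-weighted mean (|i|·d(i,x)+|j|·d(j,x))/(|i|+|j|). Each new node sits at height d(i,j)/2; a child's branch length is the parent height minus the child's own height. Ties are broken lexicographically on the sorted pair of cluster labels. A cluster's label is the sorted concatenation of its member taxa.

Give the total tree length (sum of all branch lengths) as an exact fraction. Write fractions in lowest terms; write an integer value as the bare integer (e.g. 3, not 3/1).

step 1: merge (P,Y) at d=12; branch lengths P→6, Y→6; new cluster PY
  updated: d(M,PY)=34, d(PY,T)=26
step 2: merge (PY,T) at d=26; branch lengths PY→7, T→13; new cluster PTY
  updated: d(M,PTY)=36
step 3: merge (M,PTY) at d=36; branch lengths M→18, PTY→5; new cluster MPTY
final tree: (M:18,((P:6,Y:6):7,T:13):5)
total length: 55

55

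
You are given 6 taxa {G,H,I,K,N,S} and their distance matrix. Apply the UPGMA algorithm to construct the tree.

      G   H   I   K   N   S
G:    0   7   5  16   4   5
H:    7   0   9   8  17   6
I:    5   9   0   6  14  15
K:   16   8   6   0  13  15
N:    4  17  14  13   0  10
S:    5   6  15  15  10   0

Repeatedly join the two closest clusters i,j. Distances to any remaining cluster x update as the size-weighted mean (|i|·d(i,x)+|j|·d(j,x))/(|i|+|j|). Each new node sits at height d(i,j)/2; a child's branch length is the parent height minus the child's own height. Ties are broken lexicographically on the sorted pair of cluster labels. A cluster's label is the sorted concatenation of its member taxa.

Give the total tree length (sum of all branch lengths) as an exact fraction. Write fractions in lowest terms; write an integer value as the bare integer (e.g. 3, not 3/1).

iteration 1: select G,N (d=4); attach at lengths (2, 2); label the merged cluster GN
  updated: d(GN,H)=12, d(GN,I)=19/2, d(GN,K)=29/2, d(GN,S)=15/2
iteration 2: select H,S (d=6); attach at lengths (3, 3); label the merged cluster HS
  updated: d(GN,HS)=39/4, d(HS,I)=12, d(HS,K)=23/2
iteration 3: select I,K (d=6); attach at lengths (3, 3); label the merged cluster IK
  updated: d(GN,IK)=12, d(HS,IK)=47/4
iteration 4: select GN,HS (d=39/4); attach at lengths (23/8, 15/8); label the merged cluster GHNS
  updated: d(GHNS,IK)=95/8
iteration 5: select GHNS,IK (d=95/8); attach at lengths (17/16, 47/16); label the merged cluster GHIKNS
final tree: (((G:2,N:2):23/8,(H:3,S:3):15/8):17/16,(I:3,K:3):47/16)
total length: 99/4

99/4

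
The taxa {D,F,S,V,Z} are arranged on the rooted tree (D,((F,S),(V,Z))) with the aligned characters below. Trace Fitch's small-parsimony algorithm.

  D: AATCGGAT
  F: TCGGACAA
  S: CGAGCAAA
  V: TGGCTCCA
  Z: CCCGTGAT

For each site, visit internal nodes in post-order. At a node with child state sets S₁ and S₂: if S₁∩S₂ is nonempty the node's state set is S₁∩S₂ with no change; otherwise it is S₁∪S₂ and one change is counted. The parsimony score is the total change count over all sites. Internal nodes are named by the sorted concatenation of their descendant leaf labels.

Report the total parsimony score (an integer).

20

FS@0: {T} ∪ {C} = {C,T} (union, +1)
VZ@0: {T} ∪ {C} = {C,T} (union, +1)
FSVZ@0: {C,T} ∩ {C,T} = {C,T} (intersection, +0)
DFSVZ@0: {A} ∪ {C,T} = {A,C,T} (union, +1)
FS@1: {C} ∪ {G} = {C,G} (union, +1)
VZ@1: {G} ∪ {C} = {C,G} (union, +1)
FSVZ@1: {C,G} ∩ {C,G} = {C,G} (intersection, +0)
DFSVZ@1: {A} ∪ {C,G} = {A,C,G} (union, +1)
FS@2: {G} ∪ {A} = {A,G} (union, +1)
VZ@2: {G} ∪ {C} = {C,G} (union, +1)
FSVZ@2: {A,G} ∩ {C,G} = {G} (intersection, +0)
DFSVZ@2: {T} ∪ {G} = {G,T} (union, +1)
FS@3: {G} ∩ {G} = {G} (intersection, +0)
VZ@3: {C} ∪ {G} = {C,G} (union, +1)
FSVZ@3: {G} ∩ {C,G} = {G} (intersection, +0)
DFSVZ@3: {C} ∪ {G} = {C,G} (union, +1)
FS@4: {A} ∪ {C} = {A,C} (union, +1)
VZ@4: {T} ∩ {T} = {T} (intersection, +0)
FSVZ@4: {A,C} ∪ {T} = {A,C,T} (union, +1)
DFSVZ@4: {G} ∪ {A,C,T} = {A,C,G,T} (union, +1)
FS@5: {C} ∪ {A} = {A,C} (union, +1)
VZ@5: {C} ∪ {G} = {C,G} (union, +1)
FSVZ@5: {A,C} ∩ {C,G} = {C} (intersection, +0)
DFSVZ@5: {G} ∪ {C} = {C,G} (union, +1)
FS@6: {A} ∩ {A} = {A} (intersection, +0)
VZ@6: {C} ∪ {A} = {A,C} (union, +1)
FSVZ@6: {A} ∩ {A,C} = {A} (intersection, +0)
DFSVZ@6: {A} ∩ {A} = {A} (intersection, +0)
FS@7: {A} ∩ {A} = {A} (intersection, +0)
VZ@7: {A} ∪ {T} = {A,T} (union, +1)
FSVZ@7: {A} ∩ {A,T} = {A} (intersection, +0)
DFSVZ@7: {T} ∪ {A} = {A,T} (union, +1)
per-site changes: [3, 3, 3, 2, 3, 3, 1, 2]; total = 20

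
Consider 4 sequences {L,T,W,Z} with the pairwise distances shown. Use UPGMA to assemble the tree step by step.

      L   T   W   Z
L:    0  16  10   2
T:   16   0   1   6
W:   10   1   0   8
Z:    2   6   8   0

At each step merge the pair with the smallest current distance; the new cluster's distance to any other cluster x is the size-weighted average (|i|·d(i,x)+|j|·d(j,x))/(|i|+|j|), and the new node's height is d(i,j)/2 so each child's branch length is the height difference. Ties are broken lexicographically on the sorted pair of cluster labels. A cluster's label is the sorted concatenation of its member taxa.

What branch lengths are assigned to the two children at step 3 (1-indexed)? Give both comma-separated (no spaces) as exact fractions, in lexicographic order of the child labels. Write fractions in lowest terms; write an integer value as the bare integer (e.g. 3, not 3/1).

4,9/2

1. join T+W (d=1) ⇒ TW; edges |T|=1/2, |W|=1/2
  updated: d(L,TW)=13, d(TW,Z)=7
2. join L+Z (d=2) ⇒ LZ; edges |L|=1, |Z|=1
  updated: d(LZ,TW)=10
3. join LZ+TW (d=10) ⇒ LTWZ; edges |LZ|=4, |TW|=9/2
final tree: ((L:1,Z:1):4,(T:1/2,W:1/2):9/2)
total length: 23/2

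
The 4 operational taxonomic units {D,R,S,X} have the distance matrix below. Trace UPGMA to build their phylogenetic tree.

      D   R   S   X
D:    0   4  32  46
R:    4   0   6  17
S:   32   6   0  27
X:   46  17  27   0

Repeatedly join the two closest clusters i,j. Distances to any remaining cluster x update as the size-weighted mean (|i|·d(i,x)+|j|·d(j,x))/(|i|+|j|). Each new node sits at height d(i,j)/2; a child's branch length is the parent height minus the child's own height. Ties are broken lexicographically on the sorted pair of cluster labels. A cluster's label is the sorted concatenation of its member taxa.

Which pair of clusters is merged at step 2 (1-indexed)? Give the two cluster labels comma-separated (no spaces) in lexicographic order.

1. join D+R (d=4) ⇒ DR; edges |D|=2, |R|=2
  updated: d(DR,S)=19, d(DR,X)=63/2
2. join DR+S (d=19) ⇒ DRS; edges |DR|=15/2, |S|=19/2
  updated: d(DRS,X)=30
3. join DRS+X (d=30) ⇒ DRSX; edges |DRS|=11/2, |X|=15
final tree: (((D:2,R:2):15/2,S:19/2):11/2,X:15)
total length: 83/2

DR,S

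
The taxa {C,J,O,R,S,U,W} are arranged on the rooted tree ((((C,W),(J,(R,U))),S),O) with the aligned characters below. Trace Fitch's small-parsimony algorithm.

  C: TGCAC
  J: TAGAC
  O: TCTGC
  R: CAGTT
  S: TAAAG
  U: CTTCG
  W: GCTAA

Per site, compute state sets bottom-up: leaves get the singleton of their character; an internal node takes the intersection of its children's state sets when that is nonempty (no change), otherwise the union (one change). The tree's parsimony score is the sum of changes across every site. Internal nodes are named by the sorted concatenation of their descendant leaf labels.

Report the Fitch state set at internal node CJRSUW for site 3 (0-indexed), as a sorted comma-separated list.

[col 0] CW: children C:{T}, W:{G} ∪→ {G,T}; cost 1
[col 0] RU: children R:{C}, U:{C} ∩→ {C}; cost 0
[col 0] JRU: children J:{T}, RU:{C} ∪→ {C,T}; cost 1
[col 0] CJRUW: children CW:{G,T}, JRU:{C,T} ∩→ {T}; cost 0
[col 0] CJRSUW: children CJRUW:{T}, S:{T} ∩→ {T}; cost 0
[col 0] CJORSUW: children CJRSUW:{T}, O:{T} ∩→ {T}; cost 0
[col 1] CW: children C:{G}, W:{C} ∪→ {C,G}; cost 1
[col 1] RU: children R:{A}, U:{T} ∪→ {A,T}; cost 1
[col 1] JRU: children J:{A}, RU:{A,T} ∩→ {A}; cost 0
[col 1] CJRUW: children CW:{C,G}, JRU:{A} ∪→ {A,C,G}; cost 1
[col 1] CJRSUW: children CJRUW:{A,C,G}, S:{A} ∩→ {A}; cost 0
[col 1] CJORSUW: children CJRSUW:{A}, O:{C} ∪→ {A,C}; cost 1
[col 2] CW: children C:{C}, W:{T} ∪→ {C,T}; cost 1
[col 2] RU: children R:{G}, U:{T} ∪→ {G,T}; cost 1
[col 2] JRU: children J:{G}, RU:{G,T} ∩→ {G}; cost 0
[col 2] CJRUW: children CW:{C,T}, JRU:{G} ∪→ {C,G,T}; cost 1
[col 2] CJRSUW: children CJRUW:{C,G,T}, S:{A} ∪→ {A,C,G,T}; cost 1
[col 2] CJORSUW: children CJRSUW:{A,C,G,T}, O:{T} ∩→ {T}; cost 0
[col 3] CW: children C:{A}, W:{A} ∩→ {A}; cost 0
[col 3] RU: children R:{T}, U:{C} ∪→ {C,T}; cost 1
[col 3] JRU: children J:{A}, RU:{C,T} ∪→ {A,C,T}; cost 1
[col 3] CJRUW: children CW:{A}, JRU:{A,C,T} ∩→ {A}; cost 0
[col 3] CJRSUW: children CJRUW:{A}, S:{A} ∩→ {A}; cost 0
[col 3] CJORSUW: children CJRSUW:{A}, O:{G} ∪→ {A,G}; cost 1
[col 4] CW: children C:{C}, W:{A} ∪→ {A,C}; cost 1
[col 4] RU: children R:{T}, U:{G} ∪→ {G,T}; cost 1
[col 4] JRU: children J:{C}, RU:{G,T} ∪→ {C,G,T}; cost 1
[col 4] CJRUW: children CW:{A,C}, JRU:{C,G,T} ∩→ {C}; cost 0
[col 4] CJRSUW: children CJRUW:{C}, S:{G} ∪→ {C,G}; cost 1
[col 4] CJORSUW: children CJRSUW:{C,G}, O:{C} ∩→ {C}; cost 0
per-site changes: [2, 4, 4, 3, 4]; total = 17

A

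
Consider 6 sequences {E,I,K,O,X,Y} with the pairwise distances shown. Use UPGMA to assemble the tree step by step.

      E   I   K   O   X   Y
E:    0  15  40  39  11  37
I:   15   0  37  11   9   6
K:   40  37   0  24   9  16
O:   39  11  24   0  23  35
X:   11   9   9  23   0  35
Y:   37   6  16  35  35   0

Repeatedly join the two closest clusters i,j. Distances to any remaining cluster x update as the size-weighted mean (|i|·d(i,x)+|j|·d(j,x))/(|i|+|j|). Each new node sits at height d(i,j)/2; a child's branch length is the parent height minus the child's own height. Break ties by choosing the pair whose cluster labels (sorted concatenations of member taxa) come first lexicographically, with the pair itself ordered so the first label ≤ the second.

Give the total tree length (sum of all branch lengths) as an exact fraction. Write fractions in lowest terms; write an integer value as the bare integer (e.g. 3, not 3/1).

297/5

1. join I+Y (d=6) ⇒ IY; edges |I|=3, |Y|=3
  updated: d(E,IY)=26, d(IY,K)=53/2, d(IY,O)=23, d(IY,X)=22
2. join K+X (d=9) ⇒ KX; edges |K|=9/2, |X|=9/2
  updated: d(E,KX)=51/2, d(IY,KX)=97/4, d(KX,O)=47/2
3. join IY+O (d=23) ⇒ IOY; edges |IY|=17/2, |O|=23/2
  updated: d(E,IOY)=91/3, d(IOY,KX)=24
4. join IOY+KX (d=24) ⇒ IKOXY; edges |IOY|=1/2, |KX|=15/2
  updated: d(E,IKOXY)=142/5
5. join E+IKOXY (d=142/5) ⇒ EIKOXY; edges |E|=71/5, |IKOXY|=11/5
final tree: (E:71/5,(((I:3,Y:3):17/2,O:23/2):1/2,(K:9/2,X:9/2):15/2):11/5)
total length: 297/5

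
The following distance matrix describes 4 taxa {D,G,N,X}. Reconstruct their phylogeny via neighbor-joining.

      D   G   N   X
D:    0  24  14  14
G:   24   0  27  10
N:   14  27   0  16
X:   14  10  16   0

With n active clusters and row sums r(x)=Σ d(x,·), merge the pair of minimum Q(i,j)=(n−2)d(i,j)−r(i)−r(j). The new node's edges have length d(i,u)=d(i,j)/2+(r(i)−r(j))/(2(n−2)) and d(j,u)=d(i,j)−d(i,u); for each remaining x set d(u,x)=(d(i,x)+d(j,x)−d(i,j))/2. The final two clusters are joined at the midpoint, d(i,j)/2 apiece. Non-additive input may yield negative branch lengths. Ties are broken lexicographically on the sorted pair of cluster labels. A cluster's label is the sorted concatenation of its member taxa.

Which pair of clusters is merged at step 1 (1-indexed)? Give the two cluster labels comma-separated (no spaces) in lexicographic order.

D,N

1. join D+N (d=14, Q=-81) ⇒ DN; edges |D|=23/4, |N|=33/4
  updated: d(DN,G)=37/2, d(DN,X)=8
2. join DN+G (d=37/2, Q=-73/2) ⇒ DGN; edges |DN|=33/4, |G|=41/4
  updated: d(DGN,X)=-1/4
3. join DGN+X (d=-1/4) ⇒ DGNX; edges |DGN|=-1/8, |X|=-1/8
final tree: (((D:23/4,N:33/4):33/4,G:41/4):-1/8,X:-1/8)
total length: 129/4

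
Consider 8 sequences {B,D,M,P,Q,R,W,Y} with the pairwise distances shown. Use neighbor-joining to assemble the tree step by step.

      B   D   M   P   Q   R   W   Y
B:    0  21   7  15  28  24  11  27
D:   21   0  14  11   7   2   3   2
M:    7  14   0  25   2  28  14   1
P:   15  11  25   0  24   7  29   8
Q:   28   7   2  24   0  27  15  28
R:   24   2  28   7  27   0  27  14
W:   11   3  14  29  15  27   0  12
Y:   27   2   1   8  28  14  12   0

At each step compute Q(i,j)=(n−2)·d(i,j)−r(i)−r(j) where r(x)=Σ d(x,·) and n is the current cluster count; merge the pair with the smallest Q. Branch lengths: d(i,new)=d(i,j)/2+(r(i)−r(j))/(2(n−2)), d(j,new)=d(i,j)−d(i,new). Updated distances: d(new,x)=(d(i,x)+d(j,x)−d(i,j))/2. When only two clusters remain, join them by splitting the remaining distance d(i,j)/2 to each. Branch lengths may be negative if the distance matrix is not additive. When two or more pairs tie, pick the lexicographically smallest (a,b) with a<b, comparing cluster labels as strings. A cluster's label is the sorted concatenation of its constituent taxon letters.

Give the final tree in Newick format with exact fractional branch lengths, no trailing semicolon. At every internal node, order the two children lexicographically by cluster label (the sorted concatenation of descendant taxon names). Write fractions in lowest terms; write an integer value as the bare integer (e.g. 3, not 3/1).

(((((B:143/16,W:33/16):77/24,(M:-7/3,Q:13/3):151/24):191/32,D:-87/32):47/32,(P:14/5,R:21/5):163/32):77/64,Y:77/64)

step 1: merge (M,Q) at d=2, Q=-210; branch lengths M→-7/3, Q→13/3; new cluster MQ
  updated: d(B,MQ)=33/2, d(D,MQ)=19/2, d(MQ,P)=47/2, d(MQ,R)=53/2, d(MQ,W)=27/2, d(MQ,Y)=27/2
step 2: merge (P,R) at d=7, Q=-159; branch lengths P→14/5, R→21/5; new cluster PR
  updated: d(B,PR)=16, d(D,PR)=3, d(MQ,PR)=43/2, d(PR,W)=49/2, d(PR,Y)=15/2
step 3: merge (B,W) at d=11, Q=-223/2; branch lengths B→143/16, W→33/16; new cluster BW
  updated: d(BW,D)=13/2, d(BW,MQ)=19/2, d(BW,PR)=59/4, d(BW,Y)=14
step 4: merge (BW,MQ) at d=19/2, Q=-281/4; branch lengths BW→77/24, MQ→151/24; new cluster BMQW
  updated: d(BMQW,D)=13/4, d(BMQW,PR)=107/8, d(BMQW,Y)=9
step 5: merge (BMQW,D) at d=13/4, Q=-219/8; branch lengths BMQW→191/32, D→-87/32; new cluster BDMQW
  updated: d(BDMQW,PR)=105/16, d(BDMQW,Y)=31/8
step 6: merge (BDMQW,PR) at d=105/16, Q=-287/16; branch lengths BDMQW→47/32, PR→163/32; new cluster BDMPQRW
  updated: d(BDMPQRW,Y)=77/32
step 7: merge (BDMPQRW,Y) at d=77/32; branch lengths BDMPQRW→77/64, Y→77/64; new cluster BDMPQRWY
final tree: (((((B:143/16,W:33/16):77/24,(M:-7/3,Q:13/3):151/24):191/32,D:-87/32):47/32,(P:14/5,R:21/5):163/32):77/64,Y:77/64)
total length: 1335/32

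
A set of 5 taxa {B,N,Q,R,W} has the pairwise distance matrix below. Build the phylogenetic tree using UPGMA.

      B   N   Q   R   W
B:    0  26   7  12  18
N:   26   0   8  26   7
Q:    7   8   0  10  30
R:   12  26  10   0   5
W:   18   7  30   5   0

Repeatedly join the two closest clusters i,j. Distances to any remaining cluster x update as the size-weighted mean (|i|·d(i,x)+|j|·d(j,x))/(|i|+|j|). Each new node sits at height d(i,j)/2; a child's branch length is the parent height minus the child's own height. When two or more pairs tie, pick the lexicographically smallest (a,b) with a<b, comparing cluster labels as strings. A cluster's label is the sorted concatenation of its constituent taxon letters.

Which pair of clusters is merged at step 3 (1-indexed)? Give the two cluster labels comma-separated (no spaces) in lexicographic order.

N,RW

step 1: merge (R,W) at d=5; branch lengths R→5/2, W→5/2; new cluster RW
  updated: d(B,RW)=15, d(N,RW)=33/2, d(Q,RW)=20
step 2: merge (B,Q) at d=7; branch lengths B→7/2, Q→7/2; new cluster BQ
  updated: d(BQ,N)=17, d(BQ,RW)=35/2
step 3: merge (N,RW) at d=33/2; branch lengths N→33/4, RW→23/4; new cluster NRW
  updated: d(BQ,NRW)=52/3
step 4: merge (BQ,NRW) at d=52/3; branch lengths BQ→31/6, NRW→5/12; new cluster BNQRW
final tree: ((B:7/2,Q:7/2):31/6,(N:33/4,(R:5/2,W:5/2):23/4):5/12)
total length: 379/12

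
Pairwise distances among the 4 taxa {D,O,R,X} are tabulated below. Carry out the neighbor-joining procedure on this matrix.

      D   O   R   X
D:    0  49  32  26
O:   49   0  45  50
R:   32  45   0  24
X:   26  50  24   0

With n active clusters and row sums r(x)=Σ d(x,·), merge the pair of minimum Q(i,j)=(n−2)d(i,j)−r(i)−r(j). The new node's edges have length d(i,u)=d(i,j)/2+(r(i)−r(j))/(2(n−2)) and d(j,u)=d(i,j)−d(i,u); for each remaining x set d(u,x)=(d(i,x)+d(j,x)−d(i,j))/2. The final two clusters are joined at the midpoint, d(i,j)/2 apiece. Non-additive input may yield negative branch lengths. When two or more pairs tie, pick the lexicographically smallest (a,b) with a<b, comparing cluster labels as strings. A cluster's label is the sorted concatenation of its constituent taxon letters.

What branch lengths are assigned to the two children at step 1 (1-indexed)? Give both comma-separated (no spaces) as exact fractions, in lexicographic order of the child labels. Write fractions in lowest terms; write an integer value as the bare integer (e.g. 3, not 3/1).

1. join D+X (d=26, Q=-155) ⇒ DX; edges |D|=59/4, |X|=45/4
  updated: d(DX,O)=73/2, d(DX,R)=15
2. join DX+O (d=73/2, Q=-193/2) ⇒ DOX; edges |DX|=13/4, |O|=133/4
  updated: d(DOX,R)=47/4
3. join DOX+R (d=47/4) ⇒ DORX; edges |DOX|=47/8, |R|=47/8
final tree: (((D:59/4,X:45/4):13/4,O:133/4):47/8,R:47/8)
total length: 297/4

59/4,45/4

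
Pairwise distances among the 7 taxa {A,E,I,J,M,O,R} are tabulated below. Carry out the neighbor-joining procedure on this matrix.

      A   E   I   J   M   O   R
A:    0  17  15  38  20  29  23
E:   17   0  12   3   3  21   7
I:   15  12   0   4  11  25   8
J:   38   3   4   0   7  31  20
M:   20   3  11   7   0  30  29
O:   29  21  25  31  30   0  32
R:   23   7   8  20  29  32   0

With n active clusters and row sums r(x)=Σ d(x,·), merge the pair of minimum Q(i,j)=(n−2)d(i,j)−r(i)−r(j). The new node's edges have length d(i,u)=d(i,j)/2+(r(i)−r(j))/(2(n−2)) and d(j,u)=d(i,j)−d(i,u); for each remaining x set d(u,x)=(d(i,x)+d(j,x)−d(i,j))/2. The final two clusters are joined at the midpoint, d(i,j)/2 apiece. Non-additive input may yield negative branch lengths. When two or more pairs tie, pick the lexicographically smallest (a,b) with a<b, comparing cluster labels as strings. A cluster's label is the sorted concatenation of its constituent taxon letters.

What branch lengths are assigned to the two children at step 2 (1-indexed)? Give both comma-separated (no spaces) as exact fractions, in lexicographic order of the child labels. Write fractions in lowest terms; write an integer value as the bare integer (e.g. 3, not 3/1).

-45/16,37/16

1. join J+M (d=7, Q=-168) ⇒ JM; edges |J|=19/5, |M|=16/5
  updated: d(A,JM)=51/2, d(E,JM)=-1/2, d(I,JM)=4, d(JM,O)=27, d(JM,R)=21
2. join E+JM (d=-1/2, Q=-271/2) ⇒ EJM; edges |E|=-45/16, |JM|=37/16
  updated: d(A,EJM)=43/2, d(EJM,I)=33/4, d(EJM,O)=97/4, d(EJM,R)=57/4
3. join A+O (d=29, Q=-447/4) ⇒ AO; edges |A|=87/8, |O|=145/8
  updated: d(AO,EJM)=67/8, d(AO,I)=11/2, d(AO,R)=13
4. join AO+EJM (d=67/8, Q=-41) ⇒ AEJMO; edges |AO|=51/16, |EJM|=83/16
  updated: d(AEJMO,I)=43/16, d(AEJMO,R)=151/16
5. join AEJMO+I (d=43/16, Q=-161/8) ⇒ AEIJMO; edges |AEJMO|=33/16, |I|=5/8
  updated: d(AEIJMO,R)=59/8
6. join AEIJMO+R (d=59/8) ⇒ AEIJMOR; edges |AEIJMO|=59/16, |R|=59/16
final tree: ((((A:87/8,O:145/8):51/16,(E:-45/16,(J:19/5,M:16/5):37/16):83/16):33/16,I:5/8):59/16,R:59/16)
total length: 863/16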